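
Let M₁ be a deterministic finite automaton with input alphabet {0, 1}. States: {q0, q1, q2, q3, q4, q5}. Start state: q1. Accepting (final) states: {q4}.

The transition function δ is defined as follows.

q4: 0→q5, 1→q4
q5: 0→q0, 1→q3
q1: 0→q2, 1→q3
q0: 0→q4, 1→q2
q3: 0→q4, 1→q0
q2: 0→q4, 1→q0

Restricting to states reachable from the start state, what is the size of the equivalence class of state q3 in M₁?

3

Start with accepting vs non-accepting: {q4} | {q0,q1,q2,q3,q5}.
On input 0, block {q0,q1,q2,q3,q5} splits into {q0,q2,q3} and {q1,q5}.
No further refinement is possible. Final partition (3 blocks): {q4} | {q0,q2,q3} | {q1,q5}.
The equivalence class containing q3 is {q0,q2,q3}, of size 3.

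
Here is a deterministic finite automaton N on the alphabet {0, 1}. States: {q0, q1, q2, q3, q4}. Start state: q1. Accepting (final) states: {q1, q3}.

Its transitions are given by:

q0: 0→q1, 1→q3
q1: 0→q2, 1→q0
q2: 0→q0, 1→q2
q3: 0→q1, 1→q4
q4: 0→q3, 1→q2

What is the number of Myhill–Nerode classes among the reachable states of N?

Every state is reachable, so we keep all 5.
Initial partition by acceptance: {q1,q3} | {q0,q2,q4}.
Split {q1,q3} by δ(·,0) → {q1} and {q3}.
Refine {q0,q2,q4} on symbol 0: members go to different blocks, giving {q0} and {q2} and {q4}.
Stable partition: {q1} | {q0} | {q3} | {q2} | {q4} — 5 equivalence classes.

5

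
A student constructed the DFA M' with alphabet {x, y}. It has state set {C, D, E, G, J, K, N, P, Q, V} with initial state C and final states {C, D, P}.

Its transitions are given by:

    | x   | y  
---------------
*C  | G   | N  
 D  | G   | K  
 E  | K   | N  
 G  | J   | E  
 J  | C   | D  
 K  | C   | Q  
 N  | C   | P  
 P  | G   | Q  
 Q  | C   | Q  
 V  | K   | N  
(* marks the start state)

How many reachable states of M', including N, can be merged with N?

2

States {V} cannot be reached from the start state, so discard them.
Initial partition by acceptance: {C,D,P} | {E,G,J,K,N,Q}.
On input x, block {E,G,J,K,N,Q} splits into {J,K,N,Q} and {E,G}.
On input y, block {J,K,N,Q} splits into {J,N} and {K,Q}.
Split {C,D,P} by δ(·,y) → {D,P} and {C}.
Refine {E,G} on symbol x: members go to different blocks, giving {G} and {E}.
No further refinement is possible. Final partition (6 blocks): {D,P} | {J,N} | {G} | {K,Q} | {C} | {E}.
The equivalence class containing N is {J,N}, of size 2.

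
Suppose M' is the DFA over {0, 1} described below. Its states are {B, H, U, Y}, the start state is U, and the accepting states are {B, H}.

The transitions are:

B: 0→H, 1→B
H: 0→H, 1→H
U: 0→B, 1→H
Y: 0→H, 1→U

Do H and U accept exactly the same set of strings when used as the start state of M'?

States {Y} cannot be reached from the start state, so discard them.
P0 = {B,H} | {U}.
Stable partition: {B,H} | {U} — 2 equivalence classes.
H and U end up in different blocks, so they are distinguishable. For instance, the string 'ε' is accepted from only H.

No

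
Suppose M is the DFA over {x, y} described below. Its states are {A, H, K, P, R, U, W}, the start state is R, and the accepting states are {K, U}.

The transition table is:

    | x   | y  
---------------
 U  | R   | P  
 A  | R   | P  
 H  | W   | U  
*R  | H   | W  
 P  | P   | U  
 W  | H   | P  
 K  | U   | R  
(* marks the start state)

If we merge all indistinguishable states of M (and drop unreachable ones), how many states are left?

5

Reachable states from the start: {H,P,R,U,W}. Unreachable: {A,K} — drop them.
P0 = {U} | {H,P,R,W}.
Split {H,P,R,W} by δ(·,y) → {H,P} and {R,W}.
Refine {H,P} on symbol x: members go to different blocks, giving {H} and {P}.
Refine {R,W} on symbol y: members go to different blocks, giving {W} and {R}.
The partition is now stable with 5 blocks: {U} | {H} | {W} | {P} | {R}.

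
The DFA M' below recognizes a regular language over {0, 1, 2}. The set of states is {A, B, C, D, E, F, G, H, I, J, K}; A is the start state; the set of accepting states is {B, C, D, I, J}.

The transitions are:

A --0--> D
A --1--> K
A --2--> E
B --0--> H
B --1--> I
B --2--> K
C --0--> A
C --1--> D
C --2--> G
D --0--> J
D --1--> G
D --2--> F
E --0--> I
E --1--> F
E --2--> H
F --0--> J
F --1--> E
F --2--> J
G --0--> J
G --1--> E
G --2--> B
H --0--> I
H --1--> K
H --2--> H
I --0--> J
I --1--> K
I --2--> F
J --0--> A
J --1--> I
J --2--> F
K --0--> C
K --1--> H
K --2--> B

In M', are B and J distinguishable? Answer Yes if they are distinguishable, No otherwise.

Every state is reachable, so we keep all 11.
P0 = {B,C,D,I,J} | {A,E,F,G,H,K}.
Refine {B,C,D,I,J} on symbol 0: members go to different blocks, giving {B,C,J} and {D,I}.
Refine {A,E,F,G,H,K} on symbol 0: members go to different blocks, giving {A,E,H} and {F,G,K}.
No further refinement is possible. Final partition (4 blocks): {B,C,J} | {A,E,H} | {D,I} | {F,G,K}.
B and J lie in the same block of the stable partition, so they are equivalent — no string distinguishes them.

No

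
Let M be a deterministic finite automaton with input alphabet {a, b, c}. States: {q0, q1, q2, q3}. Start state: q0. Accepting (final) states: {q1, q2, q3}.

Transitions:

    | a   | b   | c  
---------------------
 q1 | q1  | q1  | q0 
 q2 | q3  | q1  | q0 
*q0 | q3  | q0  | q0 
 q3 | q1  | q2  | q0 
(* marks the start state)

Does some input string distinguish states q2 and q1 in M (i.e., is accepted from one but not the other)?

Every state is reachable, so we keep all 4.
P0 = {q1,q2,q3} | {q0}.
No further refinement is possible. Final partition (2 blocks): {q1,q2,q3} | {q0}.
q2 and q1 lie in the same block of the stable partition, so they are equivalent — no string distinguishes them.

No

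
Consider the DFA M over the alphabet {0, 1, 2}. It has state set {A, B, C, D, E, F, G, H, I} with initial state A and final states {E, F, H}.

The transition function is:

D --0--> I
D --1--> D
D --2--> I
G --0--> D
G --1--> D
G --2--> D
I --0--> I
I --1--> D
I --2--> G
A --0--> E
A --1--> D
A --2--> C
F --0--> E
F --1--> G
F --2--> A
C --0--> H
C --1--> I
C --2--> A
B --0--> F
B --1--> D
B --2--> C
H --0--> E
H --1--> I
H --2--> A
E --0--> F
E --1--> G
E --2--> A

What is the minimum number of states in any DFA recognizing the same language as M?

3

First remove the unreachable states {B}; 8 states remain.
Initial partition by acceptance: {E,F,H} | {A,C,D,G,I}.
Split {A,C,D,G,I} by δ(·,0) → {D,G,I} and {A,C}.
No further refinement is possible. Final partition (3 blocks): {E,F,H} | {D,G,I} | {A,C}.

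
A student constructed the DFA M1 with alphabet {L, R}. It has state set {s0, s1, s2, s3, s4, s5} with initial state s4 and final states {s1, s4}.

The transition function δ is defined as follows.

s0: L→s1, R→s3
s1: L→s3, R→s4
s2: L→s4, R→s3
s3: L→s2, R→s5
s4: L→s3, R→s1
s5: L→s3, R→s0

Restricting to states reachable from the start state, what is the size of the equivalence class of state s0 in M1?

2

All states are reachable from the start state.
P0 = {s1,s4} | {s0,s2,s3,s5}.
On input L, block {s0,s2,s3,s5} splits into {s0,s2} and {s3,s5}.
Split {s3,s5} by δ(·,L) → {s3} and {s5}.
No further refinement is possible. Final partition (4 blocks): {s1,s4} | {s0,s2} | {s3} | {s5}.
State s0 belongs to the block {s0,s2}, which has 2 states.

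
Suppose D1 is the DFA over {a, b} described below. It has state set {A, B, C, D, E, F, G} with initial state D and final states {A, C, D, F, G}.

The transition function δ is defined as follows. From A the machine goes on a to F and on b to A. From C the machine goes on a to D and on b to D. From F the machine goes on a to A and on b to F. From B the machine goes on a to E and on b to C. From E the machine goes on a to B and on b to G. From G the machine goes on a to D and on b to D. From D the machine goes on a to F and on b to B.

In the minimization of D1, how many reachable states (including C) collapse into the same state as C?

Start with accepting vs non-accepting: {A,C,D,F,G} | {B,E}.
Refine {A,C,D,F,G} on symbol b: members go to different blocks, giving {A,C,F,G} and {D}.
Refine {A,C,F,G} on symbol a: members go to different blocks, giving {A,F} and {C,G}.
Stable partition: {A,F} | {B,E} | {D} | {C,G} — 4 equivalence classes.
The equivalence class containing C is {C,G}, of size 2.

2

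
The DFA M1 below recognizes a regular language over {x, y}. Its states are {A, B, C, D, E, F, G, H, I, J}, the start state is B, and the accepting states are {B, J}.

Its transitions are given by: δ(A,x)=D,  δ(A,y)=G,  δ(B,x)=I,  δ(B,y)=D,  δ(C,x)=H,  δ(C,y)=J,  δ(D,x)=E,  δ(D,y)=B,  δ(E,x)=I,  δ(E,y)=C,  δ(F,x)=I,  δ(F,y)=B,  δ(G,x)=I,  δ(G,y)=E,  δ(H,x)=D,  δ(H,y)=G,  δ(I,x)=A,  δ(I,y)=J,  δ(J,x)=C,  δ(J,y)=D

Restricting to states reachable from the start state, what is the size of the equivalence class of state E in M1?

1

First remove the unreachable states {F}; 9 states remain.
Start with accepting vs non-accepting: {B,J} | {A,C,D,E,G,H,I}.
Refine {A,C,D,E,G,H,I} on symbol y: members go to different blocks, giving {A,E,G,H} and {C,D,I}.
Split {A,E,G,H} by δ(·,y) → {A,G,H} and {E}.
Refine {A,G,H} on symbol y: members go to different blocks, giving {A,H} and {G}.
On input x, block {C,D,I} splits into {C,I} and {D}.
Stable partition: {B,J} | {A,H} | {C,I} | {E} | {G} | {D} — 6 equivalence classes.
State E belongs to the block {E}, which has 1 states.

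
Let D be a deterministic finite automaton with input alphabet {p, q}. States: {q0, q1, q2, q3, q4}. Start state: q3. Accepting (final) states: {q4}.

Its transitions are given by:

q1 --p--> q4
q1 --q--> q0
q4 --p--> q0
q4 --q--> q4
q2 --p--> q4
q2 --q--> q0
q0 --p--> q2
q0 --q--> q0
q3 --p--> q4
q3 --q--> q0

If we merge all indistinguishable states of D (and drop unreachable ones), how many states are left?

3

First remove the unreachable states {q1}; 4 states remain.
Initial partition by acceptance: {q4} | {q0,q2,q3}.
Split {q0,q2,q3} by δ(·,p) → {q2,q3} and {q0}.
Stable partition: {q4} | {q2,q3} | {q0} — 3 equivalence classes.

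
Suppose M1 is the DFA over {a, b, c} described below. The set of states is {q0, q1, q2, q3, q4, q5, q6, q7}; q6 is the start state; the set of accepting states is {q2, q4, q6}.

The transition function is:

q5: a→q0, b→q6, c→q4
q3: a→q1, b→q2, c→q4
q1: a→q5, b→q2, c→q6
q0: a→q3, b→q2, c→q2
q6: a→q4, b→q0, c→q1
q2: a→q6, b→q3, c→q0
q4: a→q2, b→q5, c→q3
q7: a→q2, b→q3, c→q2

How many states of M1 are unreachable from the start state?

Starting at q6 and following transitions, the reachable set is {q0, q1, q2, q3, q4, q5, q6}. That leaves q7 unreachable — 1 in total.

1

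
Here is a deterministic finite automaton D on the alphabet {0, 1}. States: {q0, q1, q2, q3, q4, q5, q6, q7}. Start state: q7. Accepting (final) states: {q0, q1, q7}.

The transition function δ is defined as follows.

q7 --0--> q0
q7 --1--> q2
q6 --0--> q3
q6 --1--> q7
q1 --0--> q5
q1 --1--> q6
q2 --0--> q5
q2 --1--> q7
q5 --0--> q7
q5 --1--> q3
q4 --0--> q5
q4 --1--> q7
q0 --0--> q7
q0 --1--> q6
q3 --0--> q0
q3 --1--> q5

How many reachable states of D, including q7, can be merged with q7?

First remove the unreachable states {q1,q4}; 6 states remain.
Initial partition by acceptance: {q0,q7} | {q2,q3,q5,q6}.
Split {q2,q3,q5,q6} by δ(·,0) → {q2,q6} and {q3,q5}.
Stable partition: {q0,q7} | {q2,q6} | {q3,q5} — 3 equivalence classes.
The equivalence class containing q7 is {q0,q7}, of size 2.

2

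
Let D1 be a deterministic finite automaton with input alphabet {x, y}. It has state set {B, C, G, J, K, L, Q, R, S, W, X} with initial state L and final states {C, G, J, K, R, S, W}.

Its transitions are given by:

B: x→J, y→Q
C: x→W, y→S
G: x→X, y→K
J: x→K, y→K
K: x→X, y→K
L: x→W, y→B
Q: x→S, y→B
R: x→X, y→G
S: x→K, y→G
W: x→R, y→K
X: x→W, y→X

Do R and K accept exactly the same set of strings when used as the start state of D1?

States {C} cannot be reached from the start state, so discard them.
P0 = {G,J,K,R,S,W} | {B,L,Q,X}.
Split {G,J,K,R,S,W} by δ(·,x) → {J,S,W} and {G,K,R}.
Stable partition: {J,S,W} | {B,L,Q,X} | {G,K,R} — 3 equivalence classes.
R and K lie in the same block of the stable partition, so they are equivalent — no string distinguishes them.

Yes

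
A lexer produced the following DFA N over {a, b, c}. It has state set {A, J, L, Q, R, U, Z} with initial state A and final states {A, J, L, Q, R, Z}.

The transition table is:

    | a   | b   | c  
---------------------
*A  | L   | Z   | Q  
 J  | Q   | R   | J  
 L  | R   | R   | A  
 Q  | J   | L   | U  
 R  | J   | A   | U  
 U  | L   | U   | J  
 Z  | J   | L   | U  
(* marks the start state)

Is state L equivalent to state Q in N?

Every state is reachable, so we keep all 7.
P0 = {A,J,L,Q,R,Z} | {U}.
Split {A,J,L,Q,R,Z} by δ(·,c) → {Q,R,Z} and {A,J,L}.
Refine {A,J,L} on symbol a: members go to different blocks, giving {J,L} and {A}.
Split {Q,R,Z} by δ(·,b) → {Q,Z} and {R}.
Refine {J,L} on symbol a: members go to different blocks, giving {L} and {J}.
No further refinement is possible. Final partition (6 blocks): {Q,Z} | {U} | {L} | {A} | {R} | {J}.
L and Q end up in different blocks, so they are distinguishable. For instance, the string 'c' is accepted from only L.

No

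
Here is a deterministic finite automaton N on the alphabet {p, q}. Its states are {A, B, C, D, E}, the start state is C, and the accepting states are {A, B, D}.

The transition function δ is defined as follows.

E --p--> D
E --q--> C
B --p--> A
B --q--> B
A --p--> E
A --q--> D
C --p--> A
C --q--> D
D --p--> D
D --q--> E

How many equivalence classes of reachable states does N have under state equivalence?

First remove the unreachable states {B}; 4 states remain.
Initial partition by acceptance: {A,D} | {C,E}.
On input p, block {A,D} splits into {A} and {D}.
Refine {C,E} on symbol p: members go to different blocks, giving {C} and {E}.
The partition is now stable with 4 blocks: {A} | {C} | {D} | {E}.

4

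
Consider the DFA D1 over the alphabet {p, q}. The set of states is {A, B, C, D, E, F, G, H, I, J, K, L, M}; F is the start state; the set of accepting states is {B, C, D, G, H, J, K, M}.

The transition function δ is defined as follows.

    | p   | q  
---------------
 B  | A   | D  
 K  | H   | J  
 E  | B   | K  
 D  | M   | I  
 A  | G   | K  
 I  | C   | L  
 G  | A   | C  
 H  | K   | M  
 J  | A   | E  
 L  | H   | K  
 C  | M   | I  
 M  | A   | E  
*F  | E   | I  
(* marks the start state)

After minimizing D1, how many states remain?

Initial partition by acceptance: {B,C,D,G,H,J,K,M} | {A,E,F,I,L}.
On input p, block {B,C,D,G,H,J,K,M} splits into {B,G,J,M} and {C,D,H,K}.
Refine {B,G,J,M} on symbol q: members go to different blocks, giving {B,G} and {J,M}.
Refine {A,E,F,I,L} on symbol p: members go to different blocks, giving {A,E} and {I,L} and {F}.
On input p, block {C,D,H,K} splits into {C,D} and {H,K}.
Split {I,L} by δ(·,p) → {I} and {L}.
No further refinement is possible. Final partition (8 blocks): {B,G} | {A,E} | {C,D} | {J,M} | {I} | {F} | {H,K} | {L}.

8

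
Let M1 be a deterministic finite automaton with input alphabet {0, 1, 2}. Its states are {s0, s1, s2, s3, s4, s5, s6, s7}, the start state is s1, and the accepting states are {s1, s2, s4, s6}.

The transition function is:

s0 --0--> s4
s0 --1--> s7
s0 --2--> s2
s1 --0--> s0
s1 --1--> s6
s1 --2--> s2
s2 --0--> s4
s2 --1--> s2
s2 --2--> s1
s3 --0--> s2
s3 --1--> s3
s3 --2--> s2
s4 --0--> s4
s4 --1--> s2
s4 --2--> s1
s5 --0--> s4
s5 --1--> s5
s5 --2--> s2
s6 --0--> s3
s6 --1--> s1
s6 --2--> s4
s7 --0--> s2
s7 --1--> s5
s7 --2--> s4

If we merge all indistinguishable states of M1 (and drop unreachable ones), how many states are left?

3

P0 = {s1,s2,s4,s6} | {s0,s3,s5,s7}.
On input 0, block {s1,s2,s4,s6} splits into {s1,s6} and {s2,s4}.
Stable partition: {s1,s6} | {s0,s3,s5,s7} | {s2,s4} — 3 equivalence classes.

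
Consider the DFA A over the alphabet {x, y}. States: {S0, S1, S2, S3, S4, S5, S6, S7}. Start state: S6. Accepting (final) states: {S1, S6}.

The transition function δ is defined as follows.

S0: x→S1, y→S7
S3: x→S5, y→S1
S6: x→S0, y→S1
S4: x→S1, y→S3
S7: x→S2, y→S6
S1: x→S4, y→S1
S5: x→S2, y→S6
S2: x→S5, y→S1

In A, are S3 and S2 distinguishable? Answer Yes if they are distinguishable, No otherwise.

All states are reachable from the start state.
Start with accepting vs non-accepting: {S1,S6} | {S0,S2,S3,S4,S5,S7}.
Refine {S0,S2,S3,S4,S5,S7} on symbol x: members go to different blocks, giving {S2,S3,S5,S7} and {S0,S4}.
The partition is now stable with 3 blocks: {S1,S6} | {S2,S3,S5,S7} | {S0,S4}.
S3 and S2 lie in the same block of the stable partition, so they are equivalent — no string distinguishes them.

No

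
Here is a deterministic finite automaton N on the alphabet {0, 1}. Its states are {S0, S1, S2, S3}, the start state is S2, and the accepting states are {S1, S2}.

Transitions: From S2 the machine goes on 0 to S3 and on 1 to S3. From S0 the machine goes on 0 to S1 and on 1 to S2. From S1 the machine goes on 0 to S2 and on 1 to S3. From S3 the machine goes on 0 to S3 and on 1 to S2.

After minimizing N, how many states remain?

States {S0,S1} cannot be reached from the start state, so discard them.
Initial partition by acceptance: {S2} | {S3}.
No further refinement is possible. Final partition (2 blocks): {S2} | {S3}.

2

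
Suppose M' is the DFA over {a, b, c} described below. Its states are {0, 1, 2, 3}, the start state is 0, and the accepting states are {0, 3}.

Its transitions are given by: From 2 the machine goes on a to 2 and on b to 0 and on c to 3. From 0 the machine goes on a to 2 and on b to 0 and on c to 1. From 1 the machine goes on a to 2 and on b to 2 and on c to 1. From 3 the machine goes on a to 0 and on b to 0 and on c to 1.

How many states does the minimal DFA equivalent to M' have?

P0 = {0,3} | {1,2}.
Refine {0,3} on symbol a: members go to different blocks, giving {0} and {3}.
Split {1,2} by δ(·,b) → {1} and {2}.
No further refinement is possible. Final partition (4 blocks): {0} | {1} | {3} | {2}.

4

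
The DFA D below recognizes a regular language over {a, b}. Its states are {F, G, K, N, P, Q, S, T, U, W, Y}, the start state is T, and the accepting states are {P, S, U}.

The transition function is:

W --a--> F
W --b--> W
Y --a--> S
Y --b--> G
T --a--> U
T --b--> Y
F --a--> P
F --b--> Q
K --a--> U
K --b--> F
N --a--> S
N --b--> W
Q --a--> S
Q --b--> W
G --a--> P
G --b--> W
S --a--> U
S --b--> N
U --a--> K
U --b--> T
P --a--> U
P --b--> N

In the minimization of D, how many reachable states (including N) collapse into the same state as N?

3

Start with accepting vs non-accepting: {P,S,U} | {F,G,K,N,Q,T,W,Y}.
Split {P,S,U} by δ(·,a) → {P,S} and {U}.
Split {F,G,K,N,Q,T,W,Y} by δ(·,a) → {F,G,N,Q,Y} and {K,T} and {W}.
On input b, block {F,G,N,Q,Y} splits into {G,N,Q} and {F,Y}.
The partition is now stable with 6 blocks: {P,S} | {G,N,Q} | {U} | {K,T} | {W} | {F,Y}.
The equivalence class containing N is {G,N,Q}, of size 3.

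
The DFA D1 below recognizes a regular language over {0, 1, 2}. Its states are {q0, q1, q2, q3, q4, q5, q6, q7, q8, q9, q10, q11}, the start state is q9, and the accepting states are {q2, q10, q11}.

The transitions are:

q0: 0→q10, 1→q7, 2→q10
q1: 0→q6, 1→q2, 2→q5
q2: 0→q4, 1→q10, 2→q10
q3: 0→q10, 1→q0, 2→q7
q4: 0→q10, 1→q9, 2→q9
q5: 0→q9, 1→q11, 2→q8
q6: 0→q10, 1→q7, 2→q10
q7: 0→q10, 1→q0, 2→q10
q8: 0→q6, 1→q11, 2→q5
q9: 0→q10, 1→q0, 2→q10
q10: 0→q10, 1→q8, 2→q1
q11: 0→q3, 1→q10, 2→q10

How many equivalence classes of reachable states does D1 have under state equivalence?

5

Every state is reachable, so we keep all 12.
Start with accepting vs non-accepting: {q2,q10,q11} | {q0,q1,q3,q4,q5,q6,q7,q8,q9}.
Split {q2,q10,q11} by δ(·,0) → {q2,q11} and {q10}.
Split {q0,q1,q3,q4,q5,q6,q7,q8,q9} by δ(·,0) → {q0,q3,q4,q6,q7,q9} and {q1,q5,q8}.
Refine {q0,q3,q4,q6,q7,q9} on symbol 2: members go to different blocks, giving {q0,q6,q7,q9} and {q3,q4}.
The partition is now stable with 5 blocks: {q2,q11} | {q0,q6,q7,q9} | {q10} | {q1,q5,q8} | {q3,q4}.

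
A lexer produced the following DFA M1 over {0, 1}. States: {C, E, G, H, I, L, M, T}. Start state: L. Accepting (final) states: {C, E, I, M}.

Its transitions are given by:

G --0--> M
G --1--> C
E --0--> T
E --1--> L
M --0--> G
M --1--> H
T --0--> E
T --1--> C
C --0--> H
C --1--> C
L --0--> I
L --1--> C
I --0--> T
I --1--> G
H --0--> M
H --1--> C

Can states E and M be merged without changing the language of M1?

Yes

Start with accepting vs non-accepting: {C,E,I,M} | {G,H,L,T}.
Split {C,E,I,M} by δ(·,1) → {E,I,M} and {C}.
No further refinement is possible. Final partition (3 blocks): {E,I,M} | {G,H,L,T} | {C}.
E and M lie in the same block of the stable partition, so they are equivalent — no string distinguishes them.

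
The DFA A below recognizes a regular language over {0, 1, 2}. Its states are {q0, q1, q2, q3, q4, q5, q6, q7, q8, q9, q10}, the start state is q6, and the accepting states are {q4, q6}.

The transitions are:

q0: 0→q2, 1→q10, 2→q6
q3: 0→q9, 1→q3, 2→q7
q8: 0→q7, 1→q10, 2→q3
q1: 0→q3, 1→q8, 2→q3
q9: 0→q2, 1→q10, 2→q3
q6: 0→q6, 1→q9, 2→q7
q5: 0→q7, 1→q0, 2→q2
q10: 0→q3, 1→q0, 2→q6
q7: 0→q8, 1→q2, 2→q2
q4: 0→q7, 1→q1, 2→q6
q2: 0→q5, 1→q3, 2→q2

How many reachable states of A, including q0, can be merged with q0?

States {q1,q4} cannot be reached from the start state, so discard them.
Start with accepting vs non-accepting: {q6} | {q0,q2,q3,q5,q7,q8,q9,q10}.
Split {q0,q2,q3,q5,q7,q8,q9,q10} by δ(·,2) → {q2,q3,q5,q7,q8,q9} and {q0,q10}.
On input 1, block {q2,q3,q5,q7,q8,q9} splits into {q2,q3,q7} and {q5,q8,q9}.
The partition is now stable with 4 blocks: {q6} | {q2,q3,q7} | {q0,q10} | {q5,q8,q9}.
State q0 belongs to the block {q0,q10}, which has 2 states.

2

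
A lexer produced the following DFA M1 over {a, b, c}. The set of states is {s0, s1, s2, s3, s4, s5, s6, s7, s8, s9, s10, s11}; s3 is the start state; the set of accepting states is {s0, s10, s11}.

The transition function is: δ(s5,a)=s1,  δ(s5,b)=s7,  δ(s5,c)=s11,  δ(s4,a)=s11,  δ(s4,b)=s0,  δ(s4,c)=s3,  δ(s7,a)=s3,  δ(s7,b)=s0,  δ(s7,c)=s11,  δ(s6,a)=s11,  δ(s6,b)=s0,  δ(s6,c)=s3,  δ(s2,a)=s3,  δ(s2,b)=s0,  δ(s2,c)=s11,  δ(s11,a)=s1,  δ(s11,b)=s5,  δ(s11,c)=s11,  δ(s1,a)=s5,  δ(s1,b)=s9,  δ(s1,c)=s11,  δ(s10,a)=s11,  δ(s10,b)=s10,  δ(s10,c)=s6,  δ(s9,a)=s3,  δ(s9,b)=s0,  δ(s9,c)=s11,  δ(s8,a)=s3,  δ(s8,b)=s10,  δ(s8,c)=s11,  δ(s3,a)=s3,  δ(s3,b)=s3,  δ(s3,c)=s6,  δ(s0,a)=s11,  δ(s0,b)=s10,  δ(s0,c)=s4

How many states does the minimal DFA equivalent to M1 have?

6

First remove the unreachable states {s2,s8}; 10 states remain.
Initial partition by acceptance: {s0,s10,s11} | {s1,s3,s4,s5,s6,s7,s9}.
Refine {s0,s10,s11} on symbol a: members go to different blocks, giving {s0,s10} and {s11}.
Refine {s1,s3,s4,s5,s6,s7,s9} on symbol a: members go to different blocks, giving {s1,s3,s5,s7,s9} and {s4,s6}.
On input b, block {s1,s3,s5,s7,s9} splits into {s1,s3,s5} and {s7,s9}.
Split {s1,s3,s5} by δ(·,b) → {s1,s5} and {s3}.
No further refinement is possible. Final partition (6 blocks): {s0,s10} | {s1,s5} | {s11} | {s4,s6} | {s7,s9} | {s3}.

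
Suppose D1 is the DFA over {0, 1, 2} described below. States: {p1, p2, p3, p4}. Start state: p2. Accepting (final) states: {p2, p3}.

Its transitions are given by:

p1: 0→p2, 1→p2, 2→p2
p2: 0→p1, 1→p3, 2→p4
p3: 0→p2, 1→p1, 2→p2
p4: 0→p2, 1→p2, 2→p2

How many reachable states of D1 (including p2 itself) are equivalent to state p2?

1

All states are reachable from the start state.
Initial partition by acceptance: {p2,p3} | {p1,p4}.
On input 0, block {p2,p3} splits into {p2} and {p3}.
No further refinement is possible. Final partition (3 blocks): {p2} | {p1,p4} | {p3}.
The equivalence class containing p2 is {p2}, of size 1.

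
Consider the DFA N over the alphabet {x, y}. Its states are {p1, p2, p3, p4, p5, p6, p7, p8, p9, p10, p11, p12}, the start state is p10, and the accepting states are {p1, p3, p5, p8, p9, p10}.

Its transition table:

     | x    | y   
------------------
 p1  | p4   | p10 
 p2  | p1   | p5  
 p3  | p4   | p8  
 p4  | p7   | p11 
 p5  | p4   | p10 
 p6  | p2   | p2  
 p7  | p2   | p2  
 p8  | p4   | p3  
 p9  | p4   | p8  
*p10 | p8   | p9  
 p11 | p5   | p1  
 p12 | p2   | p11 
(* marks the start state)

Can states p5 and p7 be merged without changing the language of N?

No

States {p6,p12} cannot be reached from the start state, so discard them.
P0 = {p1,p3,p5,p8,p9,p10} | {p2,p4,p7,p11}.
Refine {p1,p3,p5,p8,p9,p10} on symbol x: members go to different blocks, giving {p1,p3,p5,p8,p9} and {p10}.
Refine {p1,p3,p5,p8,p9} on symbol y: members go to different blocks, giving {p3,p8,p9} and {p1,p5}.
Refine {p2,p4,p7,p11} on symbol x: members go to different blocks, giving {p2,p11} and {p4,p7}.
Refine {p4,p7} on symbol x: members go to different blocks, giving {p4} and {p7}.
No further refinement is possible. Final partition (6 blocks): {p3,p8,p9} | {p2,p11} | {p10} | {p1,p5} | {p4} | {p7}.
p5 and p7 end up in different blocks, so they are distinguishable. For instance, the string 'ε' is accepted from only p5.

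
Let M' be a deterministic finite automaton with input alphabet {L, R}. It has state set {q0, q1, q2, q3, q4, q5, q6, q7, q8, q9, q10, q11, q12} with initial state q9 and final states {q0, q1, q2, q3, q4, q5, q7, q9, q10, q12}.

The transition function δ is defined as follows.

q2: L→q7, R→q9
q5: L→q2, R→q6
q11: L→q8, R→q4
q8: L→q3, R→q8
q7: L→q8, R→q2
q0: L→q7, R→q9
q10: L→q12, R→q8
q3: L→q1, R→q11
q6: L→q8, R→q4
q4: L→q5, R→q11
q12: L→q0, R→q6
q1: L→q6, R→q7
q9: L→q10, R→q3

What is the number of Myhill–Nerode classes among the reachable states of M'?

Every state is reachable, so we keep all 13.
Initial partition by acceptance: {q0,q1,q2,q3,q4,q5,q7,q9,q10,q12} | {q6,q8,q11}.
On input L, block {q0,q1,q2,q3,q4,q5,q7,q9,q10,q12} splits into {q0,q2,q3,q4,q5,q9,q10,q12} and {q1,q7}.
Split {q0,q2,q3,q4,q5,q9,q10,q12} by δ(·,L) → {q4,q5,q9,q10,q12} and {q0,q2,q3}.
Refine {q4,q5,q9,q10,q12} on symbol L: members go to different blocks, giving {q4,q9,q10} and {q5,q12}.
Refine {q4,q9,q10} on symbol L: members go to different blocks, giving {q4,q10} and {q9}.
On input L, block {q6,q8,q11} splits into {q6,q11} and {q8}.
Refine {q4,q10} on symbol R: members go to different blocks, giving {q4} and {q10}.
Split {q1,q7} by δ(·,L) → {q1} and {q7}.
On input L, block {q0,q2,q3} splits into {q0,q2} and {q3}.
No further refinement is possible. Final partition (10 blocks): {q4} | {q6,q11} | {q1} | {q0,q2} | {q5,q12} | {q9} | {q8} | {q10} | {q7} | {q3}.

10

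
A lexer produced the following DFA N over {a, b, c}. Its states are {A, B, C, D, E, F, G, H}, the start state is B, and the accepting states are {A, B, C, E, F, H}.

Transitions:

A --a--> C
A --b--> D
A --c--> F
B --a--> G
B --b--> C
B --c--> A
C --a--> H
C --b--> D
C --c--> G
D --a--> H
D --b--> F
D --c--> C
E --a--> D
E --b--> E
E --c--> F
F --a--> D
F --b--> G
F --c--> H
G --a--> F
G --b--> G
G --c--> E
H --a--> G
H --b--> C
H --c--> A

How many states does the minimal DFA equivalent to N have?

7

Start with accepting vs non-accepting: {A,B,C,E,F,H} | {D,G}.
Split {A,B,C,E,F,H} by δ(·,a) → {B,E,F,H} and {A,C}.
Refine {B,E,F,H} on symbol b: members go to different blocks, giving {B,H} and {E} and {F}.
Split {D,G} by δ(·,a) → {D} and {G}.
On input a, block {A,C} splits into {A} and {C}.
The partition is now stable with 7 blocks: {B,H} | {D} | {A} | {E} | {F} | {G} | {C}.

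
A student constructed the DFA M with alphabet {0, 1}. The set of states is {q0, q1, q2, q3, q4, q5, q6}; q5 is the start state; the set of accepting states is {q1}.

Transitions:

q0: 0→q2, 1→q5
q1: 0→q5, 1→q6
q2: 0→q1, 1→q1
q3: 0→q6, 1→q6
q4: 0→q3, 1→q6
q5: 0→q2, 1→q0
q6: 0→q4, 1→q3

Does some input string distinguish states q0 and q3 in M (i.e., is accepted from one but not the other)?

Yes

Every state is reachable, so we keep all 7.
P0 = {q1} | {q0,q2,q3,q4,q5,q6}.
Refine {q0,q2,q3,q4,q5,q6} on symbol 0: members go to different blocks, giving {q0,q3,q4,q5,q6} and {q2}.
Split {q0,q3,q4,q5,q6} by δ(·,0) → {q3,q4,q6} and {q0,q5}.
No further refinement is possible. Final partition (4 blocks): {q1} | {q3,q4,q6} | {q2} | {q0,q5}.
q0 and q3 end up in different blocks, so they are distinguishable. For instance, the string '00' is accepted from only q0.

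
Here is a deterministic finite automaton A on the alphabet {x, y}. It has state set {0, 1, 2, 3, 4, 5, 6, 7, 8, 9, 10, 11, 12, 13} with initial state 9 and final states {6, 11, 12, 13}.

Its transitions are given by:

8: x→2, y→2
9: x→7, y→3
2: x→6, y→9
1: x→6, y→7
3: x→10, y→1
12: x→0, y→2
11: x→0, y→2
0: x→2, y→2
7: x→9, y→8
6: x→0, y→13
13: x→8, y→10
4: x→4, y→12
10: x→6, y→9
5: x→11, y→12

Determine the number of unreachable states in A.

No path from 9 leads to 4, 5, 11, 12; the other 10 states are all reachable.

4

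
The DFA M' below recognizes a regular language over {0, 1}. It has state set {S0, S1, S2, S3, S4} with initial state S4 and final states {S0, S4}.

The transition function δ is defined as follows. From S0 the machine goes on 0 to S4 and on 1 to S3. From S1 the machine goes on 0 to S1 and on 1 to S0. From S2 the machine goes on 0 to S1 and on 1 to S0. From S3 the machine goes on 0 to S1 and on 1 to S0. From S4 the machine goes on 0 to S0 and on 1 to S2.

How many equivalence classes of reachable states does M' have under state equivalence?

P0 = {S0,S4} | {S1,S2,S3}.
Stable partition: {S0,S4} | {S1,S2,S3} — 2 equivalence classes.

2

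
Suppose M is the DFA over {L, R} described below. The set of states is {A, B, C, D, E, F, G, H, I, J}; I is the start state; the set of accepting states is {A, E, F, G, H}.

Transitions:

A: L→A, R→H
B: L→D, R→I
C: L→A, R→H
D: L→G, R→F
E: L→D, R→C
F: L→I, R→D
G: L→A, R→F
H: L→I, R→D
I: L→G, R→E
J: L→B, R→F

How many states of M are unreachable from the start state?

Starting at I and following transitions, the reachable set is {A, C, D, E, F, G, H, I}. That leaves B, J unreachable — 2 in total.

2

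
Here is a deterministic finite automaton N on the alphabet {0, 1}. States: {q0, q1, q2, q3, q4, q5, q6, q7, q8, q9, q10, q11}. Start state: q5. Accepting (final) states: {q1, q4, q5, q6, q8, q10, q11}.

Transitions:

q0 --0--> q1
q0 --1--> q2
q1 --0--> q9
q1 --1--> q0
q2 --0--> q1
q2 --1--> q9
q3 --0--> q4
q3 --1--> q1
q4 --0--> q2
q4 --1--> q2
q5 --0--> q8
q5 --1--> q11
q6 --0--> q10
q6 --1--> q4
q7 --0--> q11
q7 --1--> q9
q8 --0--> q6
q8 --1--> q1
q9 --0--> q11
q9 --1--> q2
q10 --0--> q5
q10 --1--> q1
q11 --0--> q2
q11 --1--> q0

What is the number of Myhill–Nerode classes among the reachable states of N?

3

First remove the unreachable states {q3,q7}; 10 states remain.
Start with accepting vs non-accepting: {q1,q4,q5,q6,q8,q10,q11} | {q0,q2,q9}.
Split {q1,q4,q5,q6,q8,q10,q11} by δ(·,0) → {q5,q6,q8,q10} and {q1,q4,q11}.
No further refinement is possible. Final partition (3 blocks): {q5,q6,q8,q10} | {q0,q2,q9} | {q1,q4,q11}.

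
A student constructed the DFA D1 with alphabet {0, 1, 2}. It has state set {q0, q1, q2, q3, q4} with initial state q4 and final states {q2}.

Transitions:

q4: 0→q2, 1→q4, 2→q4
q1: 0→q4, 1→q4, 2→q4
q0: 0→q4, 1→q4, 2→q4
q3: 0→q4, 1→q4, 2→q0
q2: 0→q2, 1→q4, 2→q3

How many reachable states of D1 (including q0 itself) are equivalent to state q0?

Reachable states from the start: {q0,q2,q3,q4}. Unreachable: {q1} — drop them.
Start with accepting vs non-accepting: {q2} | {q0,q3,q4}.
Split {q0,q3,q4} by δ(·,0) → {q0,q3} and {q4}.
On input 2, block {q0,q3} splits into {q0} and {q3}.
Stable partition: {q2} | {q0} | {q4} | {q3} — 4 equivalence classes.
The equivalence class containing q0 is {q0}, of size 1.

1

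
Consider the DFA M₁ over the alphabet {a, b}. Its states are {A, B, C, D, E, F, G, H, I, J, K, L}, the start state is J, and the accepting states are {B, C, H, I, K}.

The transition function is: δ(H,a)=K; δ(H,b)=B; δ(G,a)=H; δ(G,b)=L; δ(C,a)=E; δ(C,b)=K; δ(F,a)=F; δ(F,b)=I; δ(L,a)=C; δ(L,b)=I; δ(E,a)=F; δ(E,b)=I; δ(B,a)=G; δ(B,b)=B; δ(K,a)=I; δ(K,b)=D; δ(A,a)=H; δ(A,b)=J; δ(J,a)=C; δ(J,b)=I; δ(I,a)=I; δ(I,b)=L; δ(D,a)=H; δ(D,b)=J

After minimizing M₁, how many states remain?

Reachable states from the start: {B,C,D,E,F,G,H,I,J,K,L}. Unreachable: {A} — drop them.
Start with accepting vs non-accepting: {B,C,H,I,K} | {D,E,F,G,J,L}.
On input a, block {B,C,H,I,K} splits into {H,I,K} and {B,C}.
Refine {H,I,K} on symbol b: members go to different blocks, giving {I,K} and {H}.
Refine {D,E,F,G,J,L} on symbol a: members go to different blocks, giving {D,G} and {E,F} and {J,L}.
Split {I,K} by δ(·,b) → {I} and {K}.
Refine {B,C} on symbol a: members go to different blocks, giving {B} and {C}.
The partition is now stable with 8 blocks: {I} | {D,G} | {B} | {H} | {E,F} | {J,L} | {K} | {C}.

8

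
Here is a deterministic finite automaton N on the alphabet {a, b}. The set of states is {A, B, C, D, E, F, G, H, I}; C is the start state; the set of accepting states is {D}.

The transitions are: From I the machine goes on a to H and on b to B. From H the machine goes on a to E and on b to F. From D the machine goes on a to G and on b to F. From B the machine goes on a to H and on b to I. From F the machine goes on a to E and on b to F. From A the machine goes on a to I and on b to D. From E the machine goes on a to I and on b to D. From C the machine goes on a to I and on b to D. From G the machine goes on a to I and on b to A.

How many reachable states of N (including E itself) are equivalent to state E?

3

Every state is reachable, so we keep all 9.
Initial partition by acceptance: {D} | {A,B,C,E,F,G,H,I}.
Split {A,B,C,E,F,G,H,I} by δ(·,b) → {B,F,G,H,I} and {A,C,E}.
On input a, block {B,F,G,H,I} splits into {B,G,I} and {F,H}.
Split {B,G,I} by δ(·,a) → {B,I} and {G}.
No further refinement is possible. Final partition (5 blocks): {D} | {B,I} | {A,C,E} | {F,H} | {G}.
The equivalence class containing E is {A,C,E}, of size 3.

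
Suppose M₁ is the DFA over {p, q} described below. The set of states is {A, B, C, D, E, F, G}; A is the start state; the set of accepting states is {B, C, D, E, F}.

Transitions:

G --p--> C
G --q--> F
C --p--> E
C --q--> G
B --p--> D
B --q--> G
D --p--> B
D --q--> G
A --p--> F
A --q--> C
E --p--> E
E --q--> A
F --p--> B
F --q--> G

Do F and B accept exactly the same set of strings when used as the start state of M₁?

Every state is reachable, so we keep all 7.
Initial partition by acceptance: {B,C,D,E,F} | {A,G}.
Stable partition: {B,C,D,E,F} | {A,G} — 2 equivalence classes.
F and B lie in the same block of the stable partition, so they are equivalent — no string distinguishes them.

Yes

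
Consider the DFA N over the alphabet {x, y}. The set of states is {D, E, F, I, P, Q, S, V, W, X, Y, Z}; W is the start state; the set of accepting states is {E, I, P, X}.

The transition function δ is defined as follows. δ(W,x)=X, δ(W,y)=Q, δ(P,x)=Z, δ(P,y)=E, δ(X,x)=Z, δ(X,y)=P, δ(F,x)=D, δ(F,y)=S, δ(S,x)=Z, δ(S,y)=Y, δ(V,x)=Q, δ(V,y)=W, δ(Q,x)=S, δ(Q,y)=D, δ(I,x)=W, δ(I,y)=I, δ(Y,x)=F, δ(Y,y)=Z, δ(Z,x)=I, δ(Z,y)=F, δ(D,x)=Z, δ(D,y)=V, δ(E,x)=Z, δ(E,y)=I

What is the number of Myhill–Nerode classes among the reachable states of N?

All states are reachable from the start state.
P0 = {E,I,P,X} | {D,F,Q,S,V,W,Y,Z}.
On input x, block {D,F,Q,S,V,W,Y,Z} splits into {D,F,Q,S,V,Y} and {W,Z}.
On input x, block {D,F,Q,S,V,Y} splits into {F,Q,V,Y} and {D,S}.
Refine {F,Q,V,Y} on symbol x: members go to different blocks, giving {V,Y} and {F,Q}.
No further refinement is possible. Final partition (5 blocks): {E,I,P,X} | {V,Y} | {W,Z} | {D,S} | {F,Q}.

5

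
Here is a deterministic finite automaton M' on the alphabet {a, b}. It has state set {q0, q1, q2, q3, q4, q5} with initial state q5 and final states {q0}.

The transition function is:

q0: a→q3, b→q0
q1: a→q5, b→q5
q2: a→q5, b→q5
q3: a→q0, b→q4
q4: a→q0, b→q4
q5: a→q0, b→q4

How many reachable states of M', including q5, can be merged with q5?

3

First remove the unreachable states {q1,q2}; 4 states remain.
Start with accepting vs non-accepting: {q0} | {q3,q4,q5}.
Stable partition: {q0} | {q3,q4,q5} — 2 equivalence classes.
The equivalence class containing q5 is {q3,q4,q5}, of size 3.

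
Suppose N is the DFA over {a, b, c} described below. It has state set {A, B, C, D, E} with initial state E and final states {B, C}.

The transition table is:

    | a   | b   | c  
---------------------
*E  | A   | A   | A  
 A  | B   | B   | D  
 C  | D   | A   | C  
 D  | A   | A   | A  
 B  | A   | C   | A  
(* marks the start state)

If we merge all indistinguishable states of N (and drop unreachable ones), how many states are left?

Every state is reachable, so we keep all 5.
Initial partition by acceptance: {B,C} | {A,D,E}.
On input b, block {B,C} splits into {B} and {C}.
Split {A,D,E} by δ(·,a) → {D,E} and {A}.
No further refinement is possible. Final partition (4 blocks): {B} | {D,E} | {C} | {A}.

4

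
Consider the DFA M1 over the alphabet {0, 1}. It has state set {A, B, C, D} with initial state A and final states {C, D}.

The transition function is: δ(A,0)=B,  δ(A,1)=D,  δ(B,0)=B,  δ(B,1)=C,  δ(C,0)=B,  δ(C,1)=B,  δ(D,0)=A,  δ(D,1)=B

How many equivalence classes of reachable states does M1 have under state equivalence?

Every state is reachable, so we keep all 4.
Start with accepting vs non-accepting: {C,D} | {A,B}.
No further refinement is possible. Final partition (2 blocks): {C,D} | {A,B}.

2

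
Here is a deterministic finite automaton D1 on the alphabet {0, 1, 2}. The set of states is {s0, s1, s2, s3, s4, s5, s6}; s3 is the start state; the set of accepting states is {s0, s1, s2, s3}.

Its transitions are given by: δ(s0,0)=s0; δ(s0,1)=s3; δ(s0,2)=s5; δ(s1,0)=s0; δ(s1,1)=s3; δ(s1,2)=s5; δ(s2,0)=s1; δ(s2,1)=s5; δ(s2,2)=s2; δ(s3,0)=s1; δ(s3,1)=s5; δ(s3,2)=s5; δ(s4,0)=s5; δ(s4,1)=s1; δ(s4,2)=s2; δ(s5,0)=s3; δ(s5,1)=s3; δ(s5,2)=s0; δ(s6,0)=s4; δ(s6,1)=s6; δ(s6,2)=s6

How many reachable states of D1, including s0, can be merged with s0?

Reachable states from the start: {s0,s1,s3,s5}. Unreachable: {s2,s4,s6} — drop them.
Start with accepting vs non-accepting: {s0,s1,s3} | {s5}.
Refine {s0,s1,s3} on symbol 1: members go to different blocks, giving {s0,s1} and {s3}.
Stable partition: {s0,s1} | {s5} | {s3} — 3 equivalence classes.
The equivalence class containing s0 is {s0,s1}, of size 2.

2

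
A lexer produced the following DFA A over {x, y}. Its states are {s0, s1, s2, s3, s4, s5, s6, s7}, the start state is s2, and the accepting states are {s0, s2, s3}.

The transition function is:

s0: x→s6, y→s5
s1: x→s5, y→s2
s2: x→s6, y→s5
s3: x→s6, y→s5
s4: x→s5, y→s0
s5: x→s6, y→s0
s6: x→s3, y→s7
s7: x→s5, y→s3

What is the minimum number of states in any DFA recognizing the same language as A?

4

States {s1,s4} cannot be reached from the start state, so discard them.
Start with accepting vs non-accepting: {s0,s2,s3} | {s5,s6,s7}.
Refine {s5,s6,s7} on symbol x: members go to different blocks, giving {s5,s7} and {s6}.
On input x, block {s5,s7} splits into {s5} and {s7}.
No further refinement is possible. Final partition (4 blocks): {s0,s2,s3} | {s5} | {s6} | {s7}.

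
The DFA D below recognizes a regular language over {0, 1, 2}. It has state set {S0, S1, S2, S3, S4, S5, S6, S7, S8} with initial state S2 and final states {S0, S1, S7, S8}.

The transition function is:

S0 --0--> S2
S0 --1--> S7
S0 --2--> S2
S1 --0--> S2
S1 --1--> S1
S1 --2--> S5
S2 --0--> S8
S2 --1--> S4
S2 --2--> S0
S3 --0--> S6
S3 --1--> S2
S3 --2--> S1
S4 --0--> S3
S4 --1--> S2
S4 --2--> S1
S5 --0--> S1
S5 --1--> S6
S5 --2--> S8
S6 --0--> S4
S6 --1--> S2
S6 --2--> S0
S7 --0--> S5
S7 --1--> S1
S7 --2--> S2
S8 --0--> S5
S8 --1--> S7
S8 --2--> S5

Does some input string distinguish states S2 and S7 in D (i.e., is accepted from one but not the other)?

Initial partition by acceptance: {S0,S1,S7,S8} | {S2,S3,S4,S5,S6}.
Split {S2,S3,S4,S5,S6} by δ(·,0) → {S3,S4,S6} and {S2,S5}.
Stable partition: {S0,S1,S7,S8} | {S3,S4,S6} | {S2,S5} — 3 equivalence classes.
S2 and S7 end up in different blocks, so they are distinguishable. For instance, the string 'ε' is accepted from only S7.

Yes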